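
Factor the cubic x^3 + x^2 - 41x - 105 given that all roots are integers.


Try integer roots (divisors of -105). x=-5: p(-5)=0.
Divide out (x + 5): quotient is x^2 - 4x - 21.
Factor the quadratic: (x + 3)(x - 7)
Result: (x + 5)(x + 3)(x - 7)


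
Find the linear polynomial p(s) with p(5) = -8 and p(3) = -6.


p(s) = ms + b. Using p(5)=-8, p(3)=-6:
m = (-8 + 6)/(5 - 3) = -2/2 = -1
b = -8 - m*(5) = -8 + 5 = -3
p(s) = -s - 3


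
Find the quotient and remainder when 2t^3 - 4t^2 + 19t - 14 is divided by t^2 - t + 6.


(2t^3 - 4t^2 + 19t - 14) / (t^2 - t + 6)
Step 1: 2t * (t^2 - t + 6) = 2t^3 - 2t^2 + 12t; subtract.
Step 2: -2 * (t^2 - t + 6) = -2t^2 + 2t - 12; subtract.
Quotient: 2t - 2, Remainder: 5t - 2


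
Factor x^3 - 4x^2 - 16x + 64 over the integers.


Try integer roots (divisors of 64). x=4: p(4)=0.
Divide out (x - 4): quotient is x^2 - 16.
Factor the quadratic: (x + 4)(x - 4)
Result: (x - 4)(x + 4)(x - 4)


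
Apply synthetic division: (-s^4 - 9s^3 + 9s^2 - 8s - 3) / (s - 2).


Synthetic division with c = 2. Coefficients: -1, -9, 9, -8, -3
Bring down -1.
  -1 * 2 = -2; -2 - 9 = -11
  -11 * 2 = -22; -22 + 9 = -13
  -13 * 2 = -26; -26 - 8 = -34
  -34 * 2 = -68; -68 - 3 = -71
Quotient: -s^3 - 11s^2 - 13s - 34, Remainder: -71


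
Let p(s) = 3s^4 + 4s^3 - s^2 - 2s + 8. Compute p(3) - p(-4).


p(3) = 344
p(-4) = 512
p(3) - p(-4) = 344 - 512 = -168


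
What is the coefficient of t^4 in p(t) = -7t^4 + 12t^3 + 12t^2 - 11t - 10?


Read off the coefficient of t^4: -7


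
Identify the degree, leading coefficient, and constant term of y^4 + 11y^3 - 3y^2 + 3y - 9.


Highest power of y is 4, with coefficient 1. Constant term is -9.
Degree = 4, leading coefficient = 1, constant term = -9


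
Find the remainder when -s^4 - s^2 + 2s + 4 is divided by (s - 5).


By the Remainder Theorem, the remainder equals p(5):
  -1*(5)^4 = -625
  0*(5)^3 = 0
  -1*(5)^2 = -25
  2*(5)^1 = 10
  constant: 4
Sum: -625 + 0 - 25 + 10 + 4 = -636


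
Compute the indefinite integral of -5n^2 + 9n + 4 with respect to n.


Reverse power rule on each term:
  ∫ -5n^2 dn = -(5/3)n^3
  ∫ 9n dn = (9/2)n^2
  ∫ 4 dn = 4n
F(n) = -(5/3)n^3 + (9/2)n^2 + 4n + C


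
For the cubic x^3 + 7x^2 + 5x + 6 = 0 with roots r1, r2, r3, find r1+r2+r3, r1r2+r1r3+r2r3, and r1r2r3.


Monic cubic x^3+bx^2+cx+d=0: sum=-b, pairwise sum=c, product=-d.
b=7, c=5, d=6
r1+r2+r3 = -7
r1r2+r1r3+r2r3 = 5
r1r2r3 = -6


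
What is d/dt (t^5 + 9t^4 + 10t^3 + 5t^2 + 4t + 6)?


Apply the power rule term by term:
  d/dt(t^5) = 5t^4
  d/dt(9t^4) = 36t^3
  d/dt(10t^3) = 30t^2
  d/dt(5t^2) = 10t
  d/dt(4t) = 4
  d/dt(6) = 0
p'(t) = 5t^4 + 36t^3 + 30t^2 + 10t + 4


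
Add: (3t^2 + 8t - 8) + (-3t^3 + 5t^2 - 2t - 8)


Align terms by degree and add:
  3t^2 + 8t - 8
  -3t^3 + 5t^2 - 2t - 8
= -3t^3 + 8t^2 + 6t - 16


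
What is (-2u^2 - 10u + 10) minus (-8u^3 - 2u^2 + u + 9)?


Distribute the minus sign:
  (-2u^2 - 10u + 10)
- (-8u^3 - 2u^2 + u + 9)
Negate second polynomial: 8u^3 + 2u^2 - u - 9
Add: 8u^3 - 11u + 1


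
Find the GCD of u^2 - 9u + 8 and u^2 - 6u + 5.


Factor each:
  u^2 - 9u + 8 = (u - 1)(u - 8)
  u^2 - 6u + 5 = (u - 1)(u - 5)
Common monic factor: u - 1


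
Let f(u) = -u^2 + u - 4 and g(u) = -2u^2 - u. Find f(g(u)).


Substitute g(u) into f:
f(g(u)) = -1*(-2u^2 - u)^2 + 1*(-2u^2 - u) + (-4)
(-2u^2 - u)^2 = 4u^4 + 4u^3 + u^2
Expand and combine: -4u^4 - 4u^3 - 3u^2 - u - 4


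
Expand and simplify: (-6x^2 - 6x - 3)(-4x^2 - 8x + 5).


Distribute each term of the first polynomial:
  (-6x^2)(-4x^2 - 8x + 5) = 24x^4 + 48x^3 - 30x^2
  (-6x)(-4x^2 - 8x + 5) = 24x^3 + 48x^2 - 30x
  (-3)(-4x^2 - 8x + 5) = 12x^2 + 24x - 15
Sum: 24x^4 + 72x^3 + 30x^2 - 6x - 15


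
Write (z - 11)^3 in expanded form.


Expand (z - 11)^3 by repeated multiplication:
  (z - 11)^2 = z^2 - 22z + 121
= z^3 - 33z^2 + 363z - 1331


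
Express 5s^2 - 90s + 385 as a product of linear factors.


Roots satisfy r1 + r2 = -b/a = 18 and r1*r2 = c/a = 77.
So r1 = 11, r2 = 7.
5s^2 - 90s + 385 = 5(s - r1)(s - r2) = 5(s - 11)(s - 7)


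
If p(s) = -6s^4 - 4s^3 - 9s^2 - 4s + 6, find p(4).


Using direct substitution:
  -6 * (4)^4 = -1536
  -4 * (4)^3 = -256
  -9 * (4)^2 = -144
  -4 * (4)^1 = -16
  constant: 6
Sum = -1536 - 256 - 144 - 16 + 6 = -1946


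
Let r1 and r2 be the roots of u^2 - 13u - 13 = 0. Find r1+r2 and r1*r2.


For au^2+bu+c=0: sum = -b/a, product = c/a.
a=1, b=-13, c=-13
Sum = -(-13)/1 = 13
Product = (-13)/1 = -13


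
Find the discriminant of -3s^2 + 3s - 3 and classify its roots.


D = b^2 - 4ac = (3)^2 - 4(-3)(-3) = 9 - 36 = -27
Since D < 0: two complex conjugate roots (no real roots)


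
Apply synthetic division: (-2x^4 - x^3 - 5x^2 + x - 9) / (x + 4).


Synthetic division with c = -4. Coefficients: -2, -1, -5, 1, -9
Bring down -2.
  -2 * -4 = 8; 8 - 1 = 7
  7 * -4 = -28; -28 - 5 = -33
  -33 * -4 = 132; 132 + 1 = 133
  133 * -4 = -532; -532 - 9 = -541
Quotient: -2x^3 + 7x^2 - 33x + 133, Remainder: -541


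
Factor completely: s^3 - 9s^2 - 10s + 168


Try integer roots (divisors of 168). s=6: p(6)=0.
Divide out (s - 6): quotient is s^2 - 3s - 28.
Factor the quadratic: (s + 4)(s - 7)
Result: (s - 6)(s + 4)(s - 7)


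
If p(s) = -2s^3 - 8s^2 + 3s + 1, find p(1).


Using direct substitution:
  -2 * (1)^3 = -2
  -8 * (1)^2 = -8
  3 * (1)^1 = 3
  constant: 1
Sum = -2 - 8 + 3 + 1 = -6


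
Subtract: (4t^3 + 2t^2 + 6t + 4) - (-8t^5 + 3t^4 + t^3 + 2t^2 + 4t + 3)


Distribute the minus sign:
  (4t^3 + 2t^2 + 6t + 4)
- (-8t^5 + 3t^4 + t^3 + 2t^2 + 4t + 3)
Negate second polynomial: 8t^5 - 3t^4 - t^3 - 2t^2 - 4t - 3
Add: 8t^5 - 3t^4 + 3t^3 + 2t + 1


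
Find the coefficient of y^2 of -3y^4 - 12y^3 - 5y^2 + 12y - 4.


Read off the coefficient of y^2: -5


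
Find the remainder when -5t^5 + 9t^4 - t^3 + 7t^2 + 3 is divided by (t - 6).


By the Remainder Theorem, the remainder equals p(6):
  -5*(6)^5 = -38880
  9*(6)^4 = 11664
  -1*(6)^3 = -216
  7*(6)^2 = 252
  0*(6)^1 = 0
  constant: 3
Sum: -38880 + 11664 - 216 + 252 + 0 + 3 = -27177


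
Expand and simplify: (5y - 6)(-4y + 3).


Distribute each term of the first polynomial:
  (5y)(-4y + 3) = -20y^2 + 15y
  (-6)(-4y + 3) = 24y - 18
Sum: -20y^2 + 39y - 18


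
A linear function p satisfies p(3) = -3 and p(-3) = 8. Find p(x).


p(x) = mx + b. Using p(3)=-3, p(-3)=8:
m = (-3 - 8)/(3 + 3) = -11/6 = -11/6
b = -3 - m*(3) = -3 + 11/2 = 5/2
p(x) = -(11/6)x + (5/2)


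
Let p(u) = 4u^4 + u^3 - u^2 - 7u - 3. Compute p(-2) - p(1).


p(-2) = 63
p(1) = -6
p(-2) - p(1) = 63 + 6 = 69


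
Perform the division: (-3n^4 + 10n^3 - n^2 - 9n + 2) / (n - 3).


(-3n^4 + 10n^3 - n^2 - 9n + 2) / (n - 3)
Step 1: -3n^3 * (n - 3) = -3n^4 + 9n^3; subtract.
Step 2: n^2 * (n - 3) = n^3 - 3n^2; subtract.
Step 3: 2n * (n - 3) = 2n^2 - 6n; subtract.
Step 4: -3 * (n - 3) = -3n + 9; subtract.
Quotient: -3n^3 + n^2 + 2n - 3, Remainder: -7


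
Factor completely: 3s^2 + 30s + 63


Roots satisfy r1 + r2 = -b/a = -10 and r1*r2 = c/a = 21.
So r1 = -3, r2 = -7.
3s^2 + 30s + 63 = 3(s - r1)(s - r2) = 3(s + 3)(s + 7)


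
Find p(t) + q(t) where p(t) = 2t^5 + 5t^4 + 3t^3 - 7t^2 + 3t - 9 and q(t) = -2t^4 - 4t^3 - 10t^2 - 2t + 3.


Align terms by degree and add:
  2t^5 + 5t^4 + 3t^3 - 7t^2 + 3t - 9
  -2t^4 - 4t^3 - 10t^2 - 2t + 3
= 2t^5 + 3t^4 - t^3 - 17t^2 + t - 6


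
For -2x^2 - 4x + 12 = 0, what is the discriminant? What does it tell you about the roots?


D = b^2 - 4ac = (-4)^2 - 4(-2)(12) = 16 + 96 = 112
Since D > 0: two distinct irrational roots


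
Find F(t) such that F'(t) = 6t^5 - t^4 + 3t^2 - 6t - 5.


Reverse power rule on each term:
  ∫ 6t^5 dt = t^6
  ∫ -t^4 dt = -(1/5)t^5
  ∫ 3t^2 dt = t^3
  ∫ -6t dt = -3t^2
  ∫ -5 dt = -5t
F(t) = t^6 - (1/5)t^5 + t^3 - 3t^2 - 5t + C


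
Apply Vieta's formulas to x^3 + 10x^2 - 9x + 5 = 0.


Monic cubic x^3+bx^2+cx+d=0: sum=-b, pairwise sum=c, product=-d.
b=10, c=-9, d=5
r1+r2+r3 = -10
r1r2+r1r3+r2r3 = -9
r1r2r3 = -5


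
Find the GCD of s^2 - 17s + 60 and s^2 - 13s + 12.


Factor each:
  s^2 - 17s + 60 = (s - 12)(s - 5)
  s^2 - 13s + 12 = (s - 12)(s - 1)
Common monic factor: s - 12


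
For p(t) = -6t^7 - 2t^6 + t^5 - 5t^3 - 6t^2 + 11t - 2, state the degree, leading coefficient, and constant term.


Highest power of t is 7, with coefficient -6. Constant term is -2.
Degree = 7, leading coefficient = -6, constant term = -2


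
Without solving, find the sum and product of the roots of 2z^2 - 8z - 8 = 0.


For az^2+bz+c=0: sum = -b/a, product = c/a.
a=2, b=-8, c=-8
Sum = -(-8)/2 = 4
Product = (-8)/2 = -4


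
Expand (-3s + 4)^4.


Expand (-3s + 4)^4 by repeated multiplication:
  (-3s + 4)^2 = 9s^2 - 24s + 16
  (-3s + 4)^3 = -27s^3 + 108s^2 - 144s + 64
= 81s^4 - 432s^3 + 864s^2 - 768s + 256


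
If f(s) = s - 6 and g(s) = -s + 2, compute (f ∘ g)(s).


Substitute g(s) into f:
f(g(s)) = 1*(-s + 2) + (-6)
Expand and combine: -s - 4


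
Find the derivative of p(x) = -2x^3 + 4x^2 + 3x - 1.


Apply the power rule term by term:
  d/dx(-2x^3) = -6x^2
  d/dx(4x^2) = 8x
  d/dx(3x) = 3
  d/dx(-1) = 0
p'(x) = -6x^2 + 8x + 3


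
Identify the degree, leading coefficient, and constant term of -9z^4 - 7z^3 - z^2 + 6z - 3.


Highest power of z is 4, with coefficient -9. Constant term is -3.
Degree = 4, leading coefficient = -9, constant term = -3


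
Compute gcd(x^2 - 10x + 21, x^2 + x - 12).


Factor each:
  x^2 - 10x + 21 = (x - 3)(x - 7)
  x^2 + x - 12 = (x - 3)(x + 4)
Common monic factor: x - 3


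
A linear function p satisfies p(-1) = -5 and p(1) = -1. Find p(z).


p(z) = mz + b. Using p(-1)=-5, p(1)=-1:
m = (-5 + 1)/(-1 - 1) = -4/-2 = 2
b = -5 - m*(-1) = -5 + 2 = -3
p(z) = 2z - 3


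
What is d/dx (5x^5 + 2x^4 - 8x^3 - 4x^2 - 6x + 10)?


Apply the power rule term by term:
  d/dx(5x^5) = 25x^4
  d/dx(2x^4) = 8x^3
  d/dx(-8x^3) = -24x^2
  d/dx(-4x^2) = -8x
  d/dx(-6x) = -6
  d/dx(10) = 0
p'(x) = 25x^4 + 8x^3 - 24x^2 - 8x - 6


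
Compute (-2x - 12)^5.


Expand (-2x - 12)^5 by repeated multiplication:
  (-2x - 12)^2 = 4x^2 + 48x + 144
  (-2x - 12)^3 = -8x^3 - 144x^2 - 864x - 1728
  (-2x - 12)^4 = 16x^4 + 384x^3 + 3456x^2 + 13824x + 20736
= -32x^5 - 960x^4 - 11520x^3 - 69120x^2 - 207360x - 248832


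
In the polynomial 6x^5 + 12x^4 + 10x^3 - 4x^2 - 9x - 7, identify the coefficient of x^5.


Read off the coefficient of x^5: 6


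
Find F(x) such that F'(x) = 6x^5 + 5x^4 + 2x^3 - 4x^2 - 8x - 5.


Reverse power rule on each term:
  ∫ 6x^5 dx = x^6
  ∫ 5x^4 dx = x^5
  ∫ 2x^3 dx = (1/2)x^4
  ∫ -4x^2 dx = -(4/3)x^3
  ∫ -8x dx = -4x^2
  ∫ -5 dx = -5x
F(x) = x^6 + x^5 + (1/2)x^4 - (4/3)x^3 - 4x^2 - 5x + C


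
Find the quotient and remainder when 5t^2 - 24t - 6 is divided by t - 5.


(5t^2 - 24t - 6) / (t - 5)
Step 1: 5t * (t - 5) = 5t^2 - 25t; subtract.
Step 2: 1 * (t - 5) = t - 5; subtract.
Quotient: 5t + 1, Remainder: -1


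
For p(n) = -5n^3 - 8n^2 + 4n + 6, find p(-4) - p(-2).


p(-4) = 182
p(-2) = 6
p(-4) - p(-2) = 182 - 6 = 176


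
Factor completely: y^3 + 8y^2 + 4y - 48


Try integer roots (divisors of -48). y=-6: p(-6)=0.
Divide out (y + 6): quotient is y^2 + 2y - 8.
Factor the quadratic: (y + 4)(y - 2)
Result: (y + 6)(y + 4)(y - 2)


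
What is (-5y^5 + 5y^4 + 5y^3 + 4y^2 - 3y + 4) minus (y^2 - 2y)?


Distribute the minus sign:
  (-5y^5 + 5y^4 + 5y^3 + 4y^2 - 3y + 4)
- (y^2 - 2y)
Negate second polynomial: -y^2 + 2y
Add: -5y^5 + 5y^4 + 5y^3 + 3y^2 - y + 4


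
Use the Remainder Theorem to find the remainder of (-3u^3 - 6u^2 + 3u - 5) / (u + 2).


By the Remainder Theorem, the remainder equals p(-2):
  -3*(-2)^3 = 24
  -6*(-2)^2 = -24
  3*(-2)^1 = -6
  constant: -5
Sum: 24 - 24 - 6 - 5 = -11


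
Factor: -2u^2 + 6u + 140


Roots satisfy r1 + r2 = -b/a = 3 and r1*r2 = c/a = -70.
So r1 = 10, r2 = -7.
-2u^2 + 6u + 140 = -2(u - r1)(u - r2) = -2(u - 10)(u + 7)


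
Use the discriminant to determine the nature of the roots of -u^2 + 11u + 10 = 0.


D = b^2 - 4ac = (11)^2 - 4(-1)(10) = 121 + 40 = 161
Since D > 0: two distinct irrational roots


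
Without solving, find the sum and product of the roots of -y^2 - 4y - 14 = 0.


For ay^2+by+c=0: sum = -b/a, product = c/a.
a=-1, b=-4, c=-14
Sum = -(-4)/-1 = -4
Product = (-14)/-1 = 14


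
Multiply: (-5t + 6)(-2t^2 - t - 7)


Distribute each term of the first polynomial:
  (-5t)(-2t^2 - t - 7) = 10t^3 + 5t^2 + 35t
  (6)(-2t^2 - t - 7) = -12t^2 - 6t - 42
Sum: 10t^3 - 7t^2 + 29t - 42


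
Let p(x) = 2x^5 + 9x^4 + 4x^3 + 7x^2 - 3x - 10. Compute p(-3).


Using direct substitution:
  2 * (-3)^5 = -486
  9 * (-3)^4 = 729
  4 * (-3)^3 = -108
  7 * (-3)^2 = 63
  -3 * (-3)^1 = 9
  constant: -10
Sum = -486 + 729 - 108 + 63 + 9 - 10 = 197


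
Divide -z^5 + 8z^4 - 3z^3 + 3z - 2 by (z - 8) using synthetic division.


Synthetic division with c = 8. Coefficients: -1, 8, -3, 0, 3, -2
Bring down -1.
  -1 * 8 = -8; -8 + 8 = 0
  0 * 8 = 0; 0 - 3 = -3
  -3 * 8 = -24; -24 + 0 = -24
  -24 * 8 = -192; -192 + 3 = -189
  -189 * 8 = -1512; -1512 - 2 = -1514
Quotient: -z^4 - 3z^2 - 24z - 189, Remainder: -1514


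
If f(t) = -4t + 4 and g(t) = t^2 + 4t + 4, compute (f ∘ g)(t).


Substitute g(t) into f:
f(g(t)) = -4*(t^2 + 4t + 4) + 4
Expand and combine: -4t^2 - 16t - 12


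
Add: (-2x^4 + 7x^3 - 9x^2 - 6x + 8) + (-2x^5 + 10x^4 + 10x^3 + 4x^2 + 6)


Align terms by degree and add:
  -2x^4 + 7x^3 - 9x^2 - 6x + 8
  -2x^5 + 10x^4 + 10x^3 + 4x^2 + 6
= -2x^5 + 8x^4 + 17x^3 - 5x^2 - 6x + 14


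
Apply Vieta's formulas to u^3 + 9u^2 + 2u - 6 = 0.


Monic cubic u^3+bu^2+cu+d=0: sum=-b, pairwise sum=c, product=-d.
b=9, c=2, d=-6
r1+r2+r3 = -9
r1r2+r1r3+r2r3 = 2
r1r2r3 = 6


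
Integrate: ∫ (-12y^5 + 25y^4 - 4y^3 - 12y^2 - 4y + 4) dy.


Reverse power rule on each term:
  ∫ -12y^5 dy = -2y^6
  ∫ 25y^4 dy = 5y^5
  ∫ -4y^3 dy = -y^4
  ∫ -12y^2 dy = -4y^3
  ∫ -4y dy = -2y^2
  ∫ 4 dy = 4y
F(y) = -2y^6 + 5y^5 - y^4 - 4y^3 - 2y^2 + 4y + C


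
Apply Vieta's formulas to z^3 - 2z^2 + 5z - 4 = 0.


Monic cubic z^3+bz^2+cz+d=0: sum=-b, pairwise sum=c, product=-d.
b=-2, c=5, d=-4
r1+r2+r3 = 2
r1r2+r1r3+r2r3 = 5
r1r2r3 = 4


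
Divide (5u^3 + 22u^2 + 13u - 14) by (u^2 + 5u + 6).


(5u^3 + 22u^2 + 13u - 14) / (u^2 + 5u + 6)
Step 1: 5u * (u^2 + 5u + 6) = 5u^3 + 25u^2 + 30u; subtract.
Step 2: -3 * (u^2 + 5u + 6) = -3u^2 - 15u - 18; subtract.
Quotient: 5u - 3, Remainder: -2u + 4


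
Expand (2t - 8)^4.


Expand (2t - 8)^4 by repeated multiplication:
  (2t - 8)^2 = 4t^2 - 32t + 64
  (2t - 8)^3 = 8t^3 - 96t^2 + 384t - 512
= 16t^4 - 256t^3 + 1536t^2 - 4096t + 4096


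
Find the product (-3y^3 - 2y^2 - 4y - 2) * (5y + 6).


Distribute each term of the first polynomial:
  (-3y^3)(5y + 6) = -15y^4 - 18y^3
  (-2y^2)(5y + 6) = -10y^3 - 12y^2
  (-4y)(5y + 6) = -20y^2 - 24y
  (-2)(5y + 6) = -10y - 12
Sum: -15y^4 - 28y^3 - 32y^2 - 34y - 12


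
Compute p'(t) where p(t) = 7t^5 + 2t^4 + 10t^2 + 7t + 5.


Apply the power rule term by term:
  d/dt(7t^5) = 35t^4
  d/dt(2t^4) = 8t^3
  d/dt(10t^2) = 20t
  d/dt(7t) = 7
  d/dt(5) = 0
p'(t) = 35t^4 + 8t^3 + 20t + 7


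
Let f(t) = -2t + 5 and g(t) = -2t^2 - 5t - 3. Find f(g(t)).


Substitute g(t) into f:
f(g(t)) = -2*(-2t^2 - 5t - 3) + 5
Expand and combine: 4t^2 + 10t + 11


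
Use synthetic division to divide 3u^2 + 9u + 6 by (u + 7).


Synthetic division with c = -7. Coefficients: 3, 9, 6
Bring down 3.
  3 * -7 = -21; -21 + 9 = -12
  -12 * -7 = 84; 84 + 6 = 90
Quotient: 3u - 12, Remainder: 90


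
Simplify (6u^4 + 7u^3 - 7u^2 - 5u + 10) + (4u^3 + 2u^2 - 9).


Align terms by degree and add:
  6u^4 + 7u^3 - 7u^2 - 5u + 10
+ 4u^3 + 2u^2 - 9
= 6u^4 + 11u^3 - 5u^2 - 5u + 1


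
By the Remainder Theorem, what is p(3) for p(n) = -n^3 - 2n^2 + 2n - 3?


By the Remainder Theorem, the remainder equals p(3):
  -1*(3)^3 = -27
  -2*(3)^2 = -18
  2*(3)^1 = 6
  constant: -3
Sum: -27 - 18 + 6 - 3 = -42


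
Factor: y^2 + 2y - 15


Roots satisfy r1 + r2 = -b/a = -2 and r1*r2 = c/a = -15.
So r1 = -5, r2 = 3.
y^2 + 2y - 15 = (y - r1)(y - r2) = (y + 5)(y - 3)


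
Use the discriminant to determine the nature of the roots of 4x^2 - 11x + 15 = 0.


D = b^2 - 4ac = (-11)^2 - 4(4)(15) = 121 - 240 = -119
Since D < 0: two complex conjugate roots (no real roots)


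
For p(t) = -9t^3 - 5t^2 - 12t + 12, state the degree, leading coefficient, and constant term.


Highest power of t is 3, with coefficient -9. Constant term is 12.
Degree = 3, leading coefficient = -9, constant term = 12


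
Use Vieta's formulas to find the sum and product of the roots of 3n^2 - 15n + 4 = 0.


For an^2+bn+c=0: sum = -b/a, product = c/a.
a=3, b=-15, c=4
Sum = -(-15)/3 = 5
Product = (4)/3 = 4/3


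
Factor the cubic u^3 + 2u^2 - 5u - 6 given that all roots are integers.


Try integer roots (divisors of -6). u=-1: p(-1)=0.
Divide out (u + 1): quotient is u^2 + u - 6.
Factor the quadratic: (u - 2)(u + 3)
Result: (u + 1)(u - 2)(u + 3)


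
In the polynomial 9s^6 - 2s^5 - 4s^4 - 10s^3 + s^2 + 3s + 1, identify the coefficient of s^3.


Read off the coefficient of s^3: -10


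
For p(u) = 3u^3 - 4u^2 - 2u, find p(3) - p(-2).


p(3) = 39
p(-2) = -36
p(3) - p(-2) = 39 + 36 = 75


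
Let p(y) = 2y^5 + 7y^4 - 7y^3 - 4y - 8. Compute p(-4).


Using direct substitution:
  2 * (-4)^5 = -2048
  7 * (-4)^4 = 1792
  -7 * (-4)^3 = 448
  0 * (-4)^2 = 0
  -4 * (-4)^1 = 16
  constant: -8
Sum = -2048 + 1792 + 448 + 0 + 16 - 8 = 200


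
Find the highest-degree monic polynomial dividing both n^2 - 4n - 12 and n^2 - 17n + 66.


Factor each:
  n^2 - 4n - 12 = (n - 6)(n + 2)
  n^2 - 17n + 66 = (n - 6)(n - 11)
Common monic factor: n - 6


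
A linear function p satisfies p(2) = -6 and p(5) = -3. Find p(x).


p(x) = mx + b. Using p(2)=-6, p(5)=-3:
m = (-6 + 3)/(2 - 5) = -3/-3 = 1
b = -6 - m*(2) = -6 - 2 = -8
p(x) = x - 8


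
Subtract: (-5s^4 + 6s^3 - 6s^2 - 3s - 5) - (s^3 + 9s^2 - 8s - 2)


Distribute the minus sign:
  (-5s^4 + 6s^3 - 6s^2 - 3s - 5)
- (s^3 + 9s^2 - 8s - 2)
Negate second polynomial: -s^3 - 9s^2 + 8s + 2
Add: -5s^4 + 5s^3 - 15s^2 + 5s - 3


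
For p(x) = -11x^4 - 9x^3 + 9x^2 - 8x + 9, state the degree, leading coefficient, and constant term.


Highest power of x is 4, with coefficient -11. Constant term is 9.
Degree = 4, leading coefficient = -11, constant term = 9


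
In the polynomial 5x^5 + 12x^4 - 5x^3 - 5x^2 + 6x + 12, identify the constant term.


Read off the constant term: 12


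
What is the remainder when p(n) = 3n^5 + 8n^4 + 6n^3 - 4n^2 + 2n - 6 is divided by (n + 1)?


By the Remainder Theorem, the remainder equals p(-1):
  3*(-1)^5 = -3
  8*(-1)^4 = 8
  6*(-1)^3 = -6
  -4*(-1)^2 = -4
  2*(-1)^1 = -2
  constant: -6
Sum: -3 + 8 - 6 - 4 - 2 - 6 = -13


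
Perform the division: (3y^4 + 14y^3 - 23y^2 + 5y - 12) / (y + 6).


(3y^4 + 14y^3 - 23y^2 + 5y - 12) / (y + 6)
Step 1: 3y^3 * (y + 6) = 3y^4 + 18y^3; subtract.
Step 2: -4y^2 * (y + 6) = -4y^3 - 24y^2; subtract.
Step 3: y * (y + 6) = y^2 + 6y; subtract.
Step 4: -1 * (y + 6) = -y - 6; subtract.
Quotient: 3y^3 - 4y^2 + y - 1, Remainder: -6


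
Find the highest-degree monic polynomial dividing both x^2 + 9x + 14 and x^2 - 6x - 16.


Factor each:
  x^2 + 9x + 14 = (x + 2)(x + 7)
  x^2 - 6x - 16 = (x + 2)(x - 8)
Common monic factor: x + 2


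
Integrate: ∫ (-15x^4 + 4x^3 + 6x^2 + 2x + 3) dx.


Reverse power rule on each term:
  ∫ -15x^4 dx = -3x^5
  ∫ 4x^3 dx = x^4
  ∫ 6x^2 dx = 2x^3
  ∫ 2x dx = x^2
  ∫ 3 dx = 3x
F(x) = -3x^5 + x^4 + 2x^3 + x^2 + 3x + C


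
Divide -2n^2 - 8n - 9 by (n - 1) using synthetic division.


Synthetic division with c = 1. Coefficients: -2, -8, -9
Bring down -2.
  -2 * 1 = -2; -2 - 8 = -10
  -10 * 1 = -10; -10 - 9 = -19
Quotient: -2n - 10, Remainder: -19


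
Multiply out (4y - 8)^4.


Expand (4y - 8)^4 by repeated multiplication:
  (4y - 8)^2 = 16y^2 - 64y + 64
  (4y - 8)^3 = 64y^3 - 384y^2 + 768y - 512
= 256y^4 - 2048y^3 + 6144y^2 - 8192y + 4096


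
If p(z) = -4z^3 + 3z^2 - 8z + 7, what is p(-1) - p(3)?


p(-1) = 22
p(3) = -98
p(-1) - p(3) = 22 + 98 = 120


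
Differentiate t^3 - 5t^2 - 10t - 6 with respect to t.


Apply the power rule term by term:
  d/dt(t^3) = 3t^2
  d/dt(-5t^2) = -10t
  d/dt(-10t) = -10
  d/dt(-6) = 0
p'(t) = 3t^2 - 10t - 10


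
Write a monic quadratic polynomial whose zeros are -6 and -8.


p(s) = (s + 6)(s + 8)
Expand: s^2 + 14s + 48


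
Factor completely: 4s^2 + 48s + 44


Roots satisfy r1 + r2 = -b/a = -12 and r1*r2 = c/a = 11.
So r1 = -11, r2 = -1.
4s^2 + 48s + 44 = 4(s - r1)(s - r2) = 4(s + 11)(s + 1)


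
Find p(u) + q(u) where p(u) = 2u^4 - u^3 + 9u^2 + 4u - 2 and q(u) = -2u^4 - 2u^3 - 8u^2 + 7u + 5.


Align terms by degree and add:
  2u^4 - u^3 + 9u^2 + 4u - 2
  -2u^4 - 2u^3 - 8u^2 + 7u + 5
= -3u^3 + u^2 + 11u + 3


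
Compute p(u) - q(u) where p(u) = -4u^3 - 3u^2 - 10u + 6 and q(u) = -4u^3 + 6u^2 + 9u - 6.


Distribute the minus sign:
  (-4u^3 - 3u^2 - 10u + 6)
- (-4u^3 + 6u^2 + 9u - 6)
Negate second polynomial: 4u^3 - 6u^2 - 9u + 6
Add: -9u^2 - 19u + 12


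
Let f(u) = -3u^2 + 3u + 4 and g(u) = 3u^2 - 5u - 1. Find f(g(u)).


Substitute g(u) into f:
f(g(u)) = -3*(3u^2 - 5u - 1)^2 + 3*(3u^2 - 5u - 1) + 4
(3u^2 - 5u - 1)^2 = 9u^4 - 30u^3 + 19u^2 + 10u + 1
Expand and combine: -27u^4 + 90u^3 - 48u^2 - 45u - 2


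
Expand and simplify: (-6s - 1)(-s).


Distribute each term of the first polynomial:
  (-6s)(-s) = 6s^2
  (-1)(-s) = s
Sum: 6s^2 + s


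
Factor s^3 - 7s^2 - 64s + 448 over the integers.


Try integer roots (divisors of 448). s=8: p(8)=0.
Divide out (s - 8): quotient is s^2 + s - 56.
Factor the quadratic: (s + 8)(s - 7)
Result: (s - 8)(s + 8)(s - 7)


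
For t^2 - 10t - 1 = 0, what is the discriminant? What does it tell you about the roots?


D = b^2 - 4ac = (-10)^2 - 4(1)(-1) = 100 + 4 = 104
Since D > 0: two distinct irrational roots


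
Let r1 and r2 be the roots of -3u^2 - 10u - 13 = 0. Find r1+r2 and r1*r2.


For au^2+bu+c=0: sum = -b/a, product = c/a.
a=-3, b=-10, c=-13
Sum = -(-10)/-3 = -10/3
Product = (-13)/-3 = 13/3


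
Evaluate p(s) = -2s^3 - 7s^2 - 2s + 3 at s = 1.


Using direct substitution:
  -2 * (1)^3 = -2
  -7 * (1)^2 = -7
  -2 * (1)^1 = -2
  constant: 3
Sum = -2 - 7 - 2 + 3 = -8


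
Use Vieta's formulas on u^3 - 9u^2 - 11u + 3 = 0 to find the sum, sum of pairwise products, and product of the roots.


Monic cubic u^3+bu^2+cu+d=0: sum=-b, pairwise sum=c, product=-d.
b=-9, c=-11, d=3
r1+r2+r3 = 9
r1r2+r1r3+r2r3 = -11
r1r2r3 = -3


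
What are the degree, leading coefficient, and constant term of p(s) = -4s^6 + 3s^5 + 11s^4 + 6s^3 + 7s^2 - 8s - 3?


Highest power of s is 6, with coefficient -4. Constant term is -3.
Degree = 6, leading coefficient = -4, constant term = -3


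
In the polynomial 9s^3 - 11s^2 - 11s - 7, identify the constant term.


Read off the constant term: -7


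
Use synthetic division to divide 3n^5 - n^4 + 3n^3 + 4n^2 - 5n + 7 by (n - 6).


Synthetic division with c = 6. Coefficients: 3, -1, 3, 4, -5, 7
Bring down 3.
  3 * 6 = 18; 18 - 1 = 17
  17 * 6 = 102; 102 + 3 = 105
  105 * 6 = 630; 630 + 4 = 634
  634 * 6 = 3804; 3804 - 5 = 3799
  3799 * 6 = 22794; 22794 + 7 = 22801
Quotient: 3n^4 + 17n^3 + 105n^2 + 634n + 3799, Remainder: 22801


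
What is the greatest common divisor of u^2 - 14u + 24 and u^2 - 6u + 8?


Factor each:
  u^2 - 14u + 24 = (u - 2)(u - 12)
  u^2 - 6u + 8 = (u - 2)(u - 4)
Common monic factor: u - 2


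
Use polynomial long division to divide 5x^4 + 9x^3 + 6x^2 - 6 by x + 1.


(5x^4 + 9x^3 + 6x^2 - 6) / (x + 1)
Step 1: 5x^3 * (x + 1) = 5x^4 + 5x^3; subtract.
Step 2: 4x^2 * (x + 1) = 4x^3 + 4x^2; subtract.
Step 3: 2x * (x + 1) = 2x^2 + 2x; subtract.
Step 4: -2 * (x + 1) = -2x - 2; subtract.
Quotient: 5x^3 + 4x^2 + 2x - 2, Remainder: -4


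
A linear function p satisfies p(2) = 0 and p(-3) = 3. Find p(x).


p(x) = mx + b. Using p(2)=0, p(-3)=3:
m = (0 - 3)/(2 + 3) = -3/5 = -3/5
b = 0 - m*(2) = 0 + 6/5 = 6/5
p(x) = -(3/5)x + (6/5)


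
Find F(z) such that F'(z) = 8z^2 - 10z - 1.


Reverse power rule on each term:
  ∫ 8z^2 dz = (8/3)z^3
  ∫ -10z dz = -5z^2
  ∫ -1 dz = -z
F(z) = (8/3)z^3 - 5z^2 - z + C


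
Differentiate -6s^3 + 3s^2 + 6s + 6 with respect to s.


Apply the power rule term by term:
  d/ds(-6s^3) = -18s^2
  d/ds(3s^2) = 6s
  d/ds(6s) = 6
  d/ds(6) = 0
p'(s) = -18s^2 + 6s + 6


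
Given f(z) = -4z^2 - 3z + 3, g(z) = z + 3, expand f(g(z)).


Substitute g(z) into f:
f(g(z)) = -4*(z + 3)^2 + (-3)*(z + 3) + 3
(z + 3)^2 = z^2 + 6z + 9
Expand and combine: -4z^2 - 27z - 42


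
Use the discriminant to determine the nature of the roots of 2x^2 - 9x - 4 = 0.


D = b^2 - 4ac = (-9)^2 - 4(2)(-4) = 81 + 32 = 113
Since D > 0: two distinct irrational roots


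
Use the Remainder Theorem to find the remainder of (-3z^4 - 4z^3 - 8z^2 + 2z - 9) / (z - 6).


By the Remainder Theorem, the remainder equals p(6):
  -3*(6)^4 = -3888
  -4*(6)^3 = -864
  -8*(6)^2 = -288
  2*(6)^1 = 12
  constant: -9
Sum: -3888 - 864 - 288 + 12 - 9 = -5037


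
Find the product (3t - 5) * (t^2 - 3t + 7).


Distribute each term of the first polynomial:
  (3t)(t^2 - 3t + 7) = 3t^3 - 9t^2 + 21t
  (-5)(t^2 - 3t + 7) = -5t^2 + 15t - 35
Sum: 3t^3 - 14t^2 + 36t - 35


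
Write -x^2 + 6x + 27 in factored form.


Roots satisfy r1 + r2 = -b/a = 6 and r1*r2 = c/a = -27.
So r1 = -3, r2 = 9.
-x^2 + 6x + 27 = -(x - r1)(x - r2) = -(x + 3)(x - 9)


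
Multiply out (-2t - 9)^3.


Expand (-2t - 9)^3 by repeated multiplication:
  (-2t - 9)^2 = 4t^2 + 36t + 81
= -8t^3 - 108t^2 - 486t - 729


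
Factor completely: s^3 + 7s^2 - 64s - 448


Try integer roots (divisors of -448). s=-8: p(-8)=0.
Divide out (s + 8): quotient is s^2 - s - 56.
Factor the quadratic: (s - 8)(s + 7)
Result: (s + 8)(s - 8)(s + 7)


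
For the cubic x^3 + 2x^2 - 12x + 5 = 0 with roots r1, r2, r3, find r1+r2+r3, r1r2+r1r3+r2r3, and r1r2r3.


Monic cubic x^3+bx^2+cx+d=0: sum=-b, pairwise sum=c, product=-d.
b=2, c=-12, d=5
r1+r2+r3 = -2
r1r2+r1r3+r2r3 = -12
r1r2r3 = -5


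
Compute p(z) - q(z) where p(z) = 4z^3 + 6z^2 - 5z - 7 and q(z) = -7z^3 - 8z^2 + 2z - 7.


Distribute the minus sign:
  (4z^3 + 6z^2 - 5z - 7)
- (-7z^3 - 8z^2 + 2z - 7)
Negate second polynomial: 7z^3 + 8z^2 - 2z + 7
Add: 11z^3 + 14z^2 - 7z


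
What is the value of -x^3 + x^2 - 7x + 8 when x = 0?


Using direct substitution:
  -1 * (0)^3 = 0
  1 * (0)^2 = 0
  -7 * (0)^1 = 0
  constant: 8
Sum = 0 + 0 + 0 + 8 = 8


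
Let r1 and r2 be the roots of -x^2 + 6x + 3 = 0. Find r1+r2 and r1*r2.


For ax^2+bx+c=0: sum = -b/a, product = c/a.
a=-1, b=6, c=3
Sum = -(6)/-1 = 6
Product = (3)/-1 = -3


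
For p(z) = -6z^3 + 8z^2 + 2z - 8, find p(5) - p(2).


p(5) = -548
p(2) = -20
p(5) - p(2) = -548 + 20 = -528


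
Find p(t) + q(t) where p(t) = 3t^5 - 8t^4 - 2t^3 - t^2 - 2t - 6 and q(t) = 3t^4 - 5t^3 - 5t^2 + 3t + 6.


Align terms by degree and add:
  3t^5 - 8t^4 - 2t^3 - t^2 - 2t - 6
+ 3t^4 - 5t^3 - 5t^2 + 3t + 6
= 3t^5 - 5t^4 - 7t^3 - 6t^2 + t


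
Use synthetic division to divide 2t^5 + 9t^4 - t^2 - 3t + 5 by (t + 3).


Synthetic division with c = -3. Coefficients: 2, 9, 0, -1, -3, 5
Bring down 2.
  2 * -3 = -6; -6 + 9 = 3
  3 * -3 = -9; -9 + 0 = -9
  -9 * -3 = 27; 27 - 1 = 26
  26 * -3 = -78; -78 - 3 = -81
  -81 * -3 = 243; 243 + 5 = 248
Quotient: 2t^4 + 3t^3 - 9t^2 + 26t - 81, Remainder: 248


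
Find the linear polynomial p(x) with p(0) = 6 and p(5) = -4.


p(x) = mx + b. Using p(0)=6, p(5)=-4:
m = (6 + 4)/(0 - 5) = 10/-5 = -2
b = 6 - m*(0) = 6 = 6
p(x) = -2x + 6


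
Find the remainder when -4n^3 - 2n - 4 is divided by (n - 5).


By the Remainder Theorem, the remainder equals p(5):
  -4*(5)^3 = -500
  0*(5)^2 = 0
  -2*(5)^1 = -10
  constant: -4
Sum: -500 + 0 - 10 - 4 = -514


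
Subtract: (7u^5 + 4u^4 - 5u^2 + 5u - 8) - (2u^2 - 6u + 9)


Distribute the minus sign:
  (7u^5 + 4u^4 - 5u^2 + 5u - 8)
- (2u^2 - 6u + 9)
Negate second polynomial: -2u^2 + 6u - 9
Add: 7u^5 + 4u^4 - 7u^2 + 11u - 17


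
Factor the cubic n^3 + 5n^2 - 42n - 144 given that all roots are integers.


Try integer roots (divisors of -144). n=-3: p(-3)=0.
Divide out (n + 3): quotient is n^2 + 2n - 48.
Factor the quadratic: (n - 6)(n + 8)
Result: (n + 3)(n - 6)(n + 8)


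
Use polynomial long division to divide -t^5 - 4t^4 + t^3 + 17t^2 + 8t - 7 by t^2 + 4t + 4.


(-t^5 - 4t^4 + t^3 + 17t^2 + 8t - 7) / (t^2 + 4t + 4)
Step 1: -t^3 * (t^2 + 4t + 4) = -t^5 - 4t^4 - 4t^3; subtract.
Step 2: 0 * (t^2 + 4t + 4) = 0; subtract.
Step 3: 5t * (t^2 + 4t + 4) = 5t^3 + 20t^2 + 20t; subtract.
Step 4: -3 * (t^2 + 4t + 4) = -3t^2 - 12t - 12; subtract.
Quotient: -t^3 + 5t - 3, Remainder: 5


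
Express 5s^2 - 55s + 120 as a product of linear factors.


Roots satisfy r1 + r2 = -b/a = 11 and r1*r2 = c/a = 24.
So r1 = 3, r2 = 8.
5s^2 - 55s + 120 = 5(s - r1)(s - r2) = 5(s - 3)(s - 8)


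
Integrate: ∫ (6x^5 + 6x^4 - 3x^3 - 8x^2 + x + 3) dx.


Reverse power rule on each term:
  ∫ 6x^5 dx = x^6
  ∫ 6x^4 dx = (6/5)x^5
  ∫ -3x^3 dx = -(3/4)x^4
  ∫ -8x^2 dx = -(8/3)x^3
  ∫ x dx = (1/2)x^2
  ∫ 3 dx = 3x
F(x) = x^6 + (6/5)x^5 - (3/4)x^4 - (8/3)x^3 + (1/2)x^2 + 3x + C


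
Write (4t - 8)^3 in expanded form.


Expand (4t - 8)^3 by repeated multiplication:
  (4t - 8)^2 = 16t^2 - 64t + 64
= 64t^3 - 384t^2 + 768t - 512


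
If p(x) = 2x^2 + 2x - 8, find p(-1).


Using direct substitution:
  2 * (-1)^2 = 2
  2 * (-1)^1 = -2
  constant: -8
Sum = 2 - 2 - 8 = -8


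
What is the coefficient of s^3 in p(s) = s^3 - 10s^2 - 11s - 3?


Read off the coefficient of s^3: 1


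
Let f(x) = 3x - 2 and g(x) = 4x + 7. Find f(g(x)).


Substitute g(x) into f:
f(g(x)) = 3*(4x + 7) + (-2)
Expand and combine: 12x + 19


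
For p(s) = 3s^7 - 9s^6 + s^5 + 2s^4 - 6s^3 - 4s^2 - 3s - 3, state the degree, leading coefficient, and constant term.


Highest power of s is 7, with coefficient 3. Constant term is -3.
Degree = 7, leading coefficient = 3, constant term = -3


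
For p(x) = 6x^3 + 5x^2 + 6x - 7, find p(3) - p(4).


p(3) = 218
p(4) = 481
p(3) - p(4) = 218 - 481 = -263


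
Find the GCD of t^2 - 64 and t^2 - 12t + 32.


Factor each:
  t^2 - 64 = (t - 8)(t + 8)
  t^2 - 12t + 32 = (t - 8)(t - 4)
Common monic factor: t - 8


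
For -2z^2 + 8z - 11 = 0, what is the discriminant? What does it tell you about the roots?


D = b^2 - 4ac = (8)^2 - 4(-2)(-11) = 64 - 88 = -24
Since D < 0: two complex conjugate roots (no real roots)


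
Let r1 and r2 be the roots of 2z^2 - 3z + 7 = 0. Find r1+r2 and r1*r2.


For az^2+bz+c=0: sum = -b/a, product = c/a.
a=2, b=-3, c=7
Sum = -(-3)/2 = 3/2
Product = (7)/2 = 7/2


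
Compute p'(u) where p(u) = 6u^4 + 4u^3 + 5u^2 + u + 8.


Apply the power rule term by term:
  d/du(6u^4) = 24u^3
  d/du(4u^3) = 12u^2
  d/du(5u^2) = 10u
  d/du(u) = 1
  d/du(8) = 0
p'(u) = 24u^3 + 12u^2 + 10u + 1


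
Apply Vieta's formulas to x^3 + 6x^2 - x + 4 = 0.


Monic cubic x^3+bx^2+cx+d=0: sum=-b, pairwise sum=c, product=-d.
b=6, c=-1, d=4
r1+r2+r3 = -6
r1r2+r1r3+r2r3 = -1
r1r2r3 = -4


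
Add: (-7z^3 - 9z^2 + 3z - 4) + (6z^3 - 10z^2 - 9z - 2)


Align terms by degree and add:
  -7z^3 - 9z^2 + 3z - 4
+ 6z^3 - 10z^2 - 9z - 2
= -z^3 - 19z^2 - 6z - 6


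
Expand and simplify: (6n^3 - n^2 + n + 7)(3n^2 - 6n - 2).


Distribute each term of the first polynomial:
  (6n^3)(3n^2 - 6n - 2) = 18n^5 - 36n^4 - 12n^3
  (-n^2)(3n^2 - 6n - 2) = -3n^4 + 6n^3 + 2n^2
  (n)(3n^2 - 6n - 2) = 3n^3 - 6n^2 - 2n
  (7)(3n^2 - 6n - 2) = 21n^2 - 42n - 14
Sum: 18n^5 - 39n^4 - 3n^3 + 17n^2 - 44n - 14


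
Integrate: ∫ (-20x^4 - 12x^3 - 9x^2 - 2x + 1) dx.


Reverse power rule on each term:
  ∫ -20x^4 dx = -4x^5
  ∫ -12x^3 dx = -3x^4
  ∫ -9x^2 dx = -3x^3
  ∫ -2x dx = -x^2
  ∫ 1 dx = x
F(x) = -4x^5 - 3x^4 - 3x^3 - x^2 + x + C


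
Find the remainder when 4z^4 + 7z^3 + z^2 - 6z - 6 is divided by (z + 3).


By the Remainder Theorem, the remainder equals p(-3):
  4*(-3)^4 = 324
  7*(-3)^3 = -189
  1*(-3)^2 = 9
  -6*(-3)^1 = 18
  constant: -6
Sum: 324 - 189 + 9 + 18 - 6 = 156


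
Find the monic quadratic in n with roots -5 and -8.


p(n) = (n + 5)(n + 8)
Expand: n^2 + 13n + 40


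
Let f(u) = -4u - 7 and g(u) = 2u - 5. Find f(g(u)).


Substitute g(u) into f:
f(g(u)) = -4*(2u - 5) + (-7)
Expand and combine: -8u + 13


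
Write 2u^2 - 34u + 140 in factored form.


Roots satisfy r1 + r2 = -b/a = 17 and r1*r2 = c/a = 70.
So r1 = 10, r2 = 7.
2u^2 - 34u + 140 = 2(u - r1)(u - r2) = 2(u - 10)(u - 7)


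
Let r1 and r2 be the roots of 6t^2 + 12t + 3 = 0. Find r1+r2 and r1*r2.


For at^2+bt+c=0: sum = -b/a, product = c/a.
a=6, b=12, c=3
Sum = -(12)/6 = -2
Product = (3)/6 = 1/2


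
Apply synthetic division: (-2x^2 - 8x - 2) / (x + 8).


Synthetic division with c = -8. Coefficients: -2, -8, -2
Bring down -2.
  -2 * -8 = 16; 16 - 8 = 8
  8 * -8 = -64; -64 - 2 = -66
Quotient: -2x + 8, Remainder: -66


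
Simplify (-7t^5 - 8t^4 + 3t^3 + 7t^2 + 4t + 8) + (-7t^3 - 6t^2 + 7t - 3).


Align terms by degree and add:
  -7t^5 - 8t^4 + 3t^3 + 7t^2 + 4t + 8
  -7t^3 - 6t^2 + 7t - 3
= -7t^5 - 8t^4 - 4t^3 + t^2 + 11t + 5


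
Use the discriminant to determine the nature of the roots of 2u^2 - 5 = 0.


D = b^2 - 4ac = (0)^2 - 4(2)(-5) = 0 + 40 = 40
Since D > 0: two distinct irrational roots


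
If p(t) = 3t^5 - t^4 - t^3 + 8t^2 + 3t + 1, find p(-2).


Using direct substitution:
  3 * (-2)^5 = -96
  -1 * (-2)^4 = -16
  -1 * (-2)^3 = 8
  8 * (-2)^2 = 32
  3 * (-2)^1 = -6
  constant: 1
Sum = -96 - 16 + 8 + 32 - 6 + 1 = -77


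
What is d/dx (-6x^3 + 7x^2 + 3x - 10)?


Apply the power rule term by term:
  d/dx(-6x^3) = -18x^2
  d/dx(7x^2) = 14x
  d/dx(3x) = 3
  d/dx(-10) = 0
p'(x) = -18x^2 + 14x + 3


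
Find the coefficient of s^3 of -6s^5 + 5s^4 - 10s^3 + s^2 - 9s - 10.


Read off the coefficient of s^3: -10


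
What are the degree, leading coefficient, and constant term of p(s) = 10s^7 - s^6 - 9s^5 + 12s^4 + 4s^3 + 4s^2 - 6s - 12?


Highest power of s is 7, with coefficient 10. Constant term is -12.
Degree = 7, leading coefficient = 10, constant term = -12


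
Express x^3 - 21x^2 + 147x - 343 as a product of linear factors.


Try integer roots (divisors of -343). x=7: p(7)=0.
Divide out (x - 7): quotient is x^2 - 14x + 49.
Factor the quadratic: (x - 7)(x - 7)
Result: (x - 7)(x - 7)(x - 7)


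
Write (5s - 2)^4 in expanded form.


Expand (5s - 2)^4 by repeated multiplication:
  (5s - 2)^2 = 25s^2 - 20s + 4
  (5s - 2)^3 = 125s^3 - 150s^2 + 60s - 8
= 625s^4 - 1000s^3 + 600s^2 - 160s + 16


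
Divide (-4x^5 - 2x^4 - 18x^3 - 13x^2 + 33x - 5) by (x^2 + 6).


(-4x^5 - 2x^4 - 18x^3 - 13x^2 + 33x - 5) / (x^2 + 6)
Step 1: -4x^3 * (x^2 + 6) = -4x^5 - 24x^3; subtract.
Step 2: -2x^2 * (x^2 + 6) = -2x^4 - 12x^2; subtract.
Step 3: 6x * (x^2 + 6) = 6x^3 + 36x; subtract.
Step 4: -1 * (x^2 + 6) = -x^2 - 6; subtract.
Quotient: -4x^3 - 2x^2 + 6x - 1, Remainder: -3x + 1


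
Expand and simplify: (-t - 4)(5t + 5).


Distribute each term of the first polynomial:
  (-t)(5t + 5) = -5t^2 - 5t
  (-4)(5t + 5) = -20t - 20
Sum: -5t^2 - 25t - 20


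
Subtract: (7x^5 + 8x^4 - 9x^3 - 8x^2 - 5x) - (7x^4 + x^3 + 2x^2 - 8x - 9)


Distribute the minus sign:
  (7x^5 + 8x^4 - 9x^3 - 8x^2 - 5x)
- (7x^4 + x^3 + 2x^2 - 8x - 9)
Negate second polynomial: -7x^4 - x^3 - 2x^2 + 8x + 9
Add: 7x^5 + x^4 - 10x^3 - 10x^2 + 3x + 9


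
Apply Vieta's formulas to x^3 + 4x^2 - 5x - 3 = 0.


Monic cubic x^3+bx^2+cx+d=0: sum=-b, pairwise sum=c, product=-d.
b=4, c=-5, d=-3
r1+r2+r3 = -4
r1r2+r1r3+r2r3 = -5
r1r2r3 = 3


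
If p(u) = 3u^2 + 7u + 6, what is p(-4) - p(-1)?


p(-4) = 26
p(-1) = 2
p(-4) - p(-1) = 26 - 2 = 24


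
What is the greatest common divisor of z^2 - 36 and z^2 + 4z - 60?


Factor each:
  z^2 - 36 = (z - 6)(z + 6)
  z^2 + 4z - 60 = (z - 6)(z + 10)
Common monic factor: z - 6


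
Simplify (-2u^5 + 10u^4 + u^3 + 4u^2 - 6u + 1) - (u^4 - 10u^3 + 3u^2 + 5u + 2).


Distribute the minus sign:
  (-2u^5 + 10u^4 + u^3 + 4u^2 - 6u + 1)
- (u^4 - 10u^3 + 3u^2 + 5u + 2)
Negate second polynomial: -u^4 + 10u^3 - 3u^2 - 5u - 2
Add: -2u^5 + 9u^4 + 11u^3 + u^2 - 11u - 1


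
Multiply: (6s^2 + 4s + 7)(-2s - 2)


Distribute each term of the first polynomial:
  (6s^2)(-2s - 2) = -12s^3 - 12s^2
  (4s)(-2s - 2) = -8s^2 - 8s
  (7)(-2s - 2) = -14s - 14
Sum: -12s^3 - 20s^2 - 22s - 14


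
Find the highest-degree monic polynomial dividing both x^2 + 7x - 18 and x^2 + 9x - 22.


Factor each:
  x^2 + 7x - 18 = (x - 2)(x + 9)
  x^2 + 9x - 22 = (x - 2)(x + 11)
Common monic factor: x - 2


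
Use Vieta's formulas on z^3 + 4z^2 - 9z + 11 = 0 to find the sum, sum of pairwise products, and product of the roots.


Monic cubic z^3+bz^2+cz+d=0: sum=-b, pairwise sum=c, product=-d.
b=4, c=-9, d=11
r1+r2+r3 = -4
r1r2+r1r3+r2r3 = -9
r1r2r3 = -11


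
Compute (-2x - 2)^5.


Expand (-2x - 2)^5 by repeated multiplication:
  (-2x - 2)^2 = 4x^2 + 8x + 4
  (-2x - 2)^3 = -8x^3 - 24x^2 - 24x - 8
  (-2x - 2)^4 = 16x^4 + 64x^3 + 96x^2 + 64x + 16
= -32x^5 - 160x^4 - 320x^3 - 320x^2 - 160x - 32


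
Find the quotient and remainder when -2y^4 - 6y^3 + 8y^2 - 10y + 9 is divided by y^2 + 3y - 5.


(-2y^4 - 6y^3 + 8y^2 - 10y + 9) / (y^2 + 3y - 5)
Step 1: -2y^2 * (y^2 + 3y - 5) = -2y^4 - 6y^3 + 10y^2; subtract.
Step 2: 0 * (y^2 + 3y - 5) = 0; subtract.
Step 3: -2 * (y^2 + 3y - 5) = -2y^2 - 6y + 10; subtract.
Quotient: -2y^2 - 2, Remainder: -4y - 1


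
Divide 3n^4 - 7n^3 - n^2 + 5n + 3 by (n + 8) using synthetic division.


Synthetic division with c = -8. Coefficients: 3, -7, -1, 5, 3
Bring down 3.
  3 * -8 = -24; -24 - 7 = -31
  -31 * -8 = 248; 248 - 1 = 247
  247 * -8 = -1976; -1976 + 5 = -1971
  -1971 * -8 = 15768; 15768 + 3 = 15771
Quotient: 3n^3 - 31n^2 + 247n - 1971, Remainder: 15771


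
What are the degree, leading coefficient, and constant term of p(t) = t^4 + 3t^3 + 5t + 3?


Highest power of t is 4, with coefficient 1. Constant term is 3.
Degree = 4, leading coefficient = 1, constant term = 3


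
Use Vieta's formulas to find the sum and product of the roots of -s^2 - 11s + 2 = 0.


For as^2+bs+c=0: sum = -b/a, product = c/a.
a=-1, b=-11, c=2
Sum = -(-11)/-1 = -11
Product = (2)/-1 = -2


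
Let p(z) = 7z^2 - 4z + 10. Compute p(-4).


Using direct substitution:
  7 * (-4)^2 = 112
  -4 * (-4)^1 = 16
  constant: 10
Sum = 112 + 16 + 10 = 138


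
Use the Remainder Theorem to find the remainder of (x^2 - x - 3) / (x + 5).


By the Remainder Theorem, the remainder equals p(-5):
  1*(-5)^2 = 25
  -1*(-5)^1 = 5
  constant: -3
Sum: 25 + 5 - 3 = 27


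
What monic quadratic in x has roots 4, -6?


p(x) = (x - 4)(x + 6)
Expand: x^2 + 2x - 24


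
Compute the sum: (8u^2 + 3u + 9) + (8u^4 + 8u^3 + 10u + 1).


Align terms by degree and add:
  8u^2 + 3u + 9
+ 8u^4 + 8u^3 + 10u + 1
= 8u^4 + 8u^3 + 8u^2 + 13u + 10


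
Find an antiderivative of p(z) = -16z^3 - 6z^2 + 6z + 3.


Reverse power rule on each term:
  ∫ -16z^3 dz = -4z^4
  ∫ -6z^2 dz = -2z^3
  ∫ 6z dz = 3z^2
  ∫ 3 dz = 3z
F(z) = -4z^4 - 2z^3 + 3z^2 + 3z + C


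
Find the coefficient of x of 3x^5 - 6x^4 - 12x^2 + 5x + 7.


Read off the coefficient of x: 5


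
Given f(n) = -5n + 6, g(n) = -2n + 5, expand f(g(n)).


Substitute g(n) into f:
f(g(n)) = -5*(-2n + 5) + 6
Expand and combine: 10n - 19


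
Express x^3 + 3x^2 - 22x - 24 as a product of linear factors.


Try integer roots (divisors of -24). x=4: p(4)=0.
Divide out (x - 4): quotient is x^2 + 7x + 6.
Factor the quadratic: (x + 6)(x + 1)
Result: (x - 4)(x + 6)(x + 1)
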